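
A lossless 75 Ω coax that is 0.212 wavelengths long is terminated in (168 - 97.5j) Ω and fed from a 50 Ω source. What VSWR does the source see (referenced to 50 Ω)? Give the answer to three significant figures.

βl = 2π × 0.212 = 76.3°
tan(βl) = 4.11
Z_in = Z_0·(Z_L + jZ_0·tanβl)/(Z_0 + jZ_L·tanβl) = 24 − j1.69 Ω
Γ_s = (Z_in − Z_s)/(Z_in + Z_s) = (-26 − j1.69)/(74 − j1.69), |Γ_s| = 0.351
VSWR = (1 + |Γ_s|)/(1 − |Γ_s|)

VSWR ≈ 2.08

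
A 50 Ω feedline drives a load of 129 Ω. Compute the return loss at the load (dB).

RL ≈ 7.1 dB

Γ = (129 − 50)/(129 + 50) = 0.441
RL = −20·log₁₀|Γ| = −20·log₁₀(0.441)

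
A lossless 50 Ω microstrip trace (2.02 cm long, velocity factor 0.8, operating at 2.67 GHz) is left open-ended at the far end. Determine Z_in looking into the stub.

Z_in ≈ −j8.01 Ω

λ = v/f = 0.8·c / 2.67 GHz = 0.0899 m
βl = 2π·l/λ = 2π × 0.225 = 80.9°
tan(βl) = 6.24
For an open-ended stub, Z_in = −jZ_0·cot(βl) = −jZ_0/tan(βl)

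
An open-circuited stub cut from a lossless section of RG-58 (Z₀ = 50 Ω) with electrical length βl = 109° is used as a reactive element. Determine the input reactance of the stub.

X_in ≈ 17.2 Ω (inductive)

tan(βl) = -2.9
For an open-circuited stub, Z_in = −jZ_0·cot(βl) = −jZ_0/tan(βl)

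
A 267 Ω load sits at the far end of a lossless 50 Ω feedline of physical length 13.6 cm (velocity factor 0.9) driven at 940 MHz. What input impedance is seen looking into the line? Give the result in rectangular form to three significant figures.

Z_in ≈ 152 + j128 Ω

λ = v/f = 0.9·c / 940 MHz = 0.287 m
βl = 2π·l/λ = 2π × 0.473 = 170°
tan(βl) = tan(170°) = -0.168
Z_in = Z_0·(Z_L + jZ_0·tanβl)/(Z_0 + jZ_L·tanβl)
     = 50·(267 − j8.41)/(50 − j44.9)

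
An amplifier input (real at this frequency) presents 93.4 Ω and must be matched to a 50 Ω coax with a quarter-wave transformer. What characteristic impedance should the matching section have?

Z_qwt ≈ 68.3 Ω

Z_qwt = √(Z_0·R_L) = √(50 × 93.4) = √4670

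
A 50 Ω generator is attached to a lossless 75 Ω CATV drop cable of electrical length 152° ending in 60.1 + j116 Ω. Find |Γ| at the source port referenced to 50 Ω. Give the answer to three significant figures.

|Γ| ≈ 0.636

tan(βl) = -0.532
Z_in = Z_0·(Z_L + jZ_0·tanβl)/(Z_0 + jZ_L·tanβl) = 22 + j46.9 Ω
Γ_s = (Z_in − Z_s)/(Z_in + Z_s) = (-28 + j46.9)/(72 + j46.9), |Γ_s| = 0.636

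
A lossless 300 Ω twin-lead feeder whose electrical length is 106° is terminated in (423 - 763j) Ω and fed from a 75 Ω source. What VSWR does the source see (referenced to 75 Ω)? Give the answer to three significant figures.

VSWR ≈ 9.32

tan(βl) = -3.49
Z_in = Z_0·(Z_L + jZ_0·tanβl)/(Z_0 + jZ_L·tanβl) = 64.7 + j189 Ω
Γ_s = (Z_in − Z_s)/(Z_in + Z_s) = (-10.3 + j189)/(140 + j189), |Γ_s| = 0.806
VSWR = (1 + |Γ_s|)/(1 − |Γ_s|)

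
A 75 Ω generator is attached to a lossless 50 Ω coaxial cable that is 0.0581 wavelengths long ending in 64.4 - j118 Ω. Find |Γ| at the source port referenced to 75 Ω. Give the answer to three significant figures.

βl = 2π × 0.0581 = 20.9°
tan(βl) = 0.382
Z_in = Z_0·(Z_L + jZ_0·tanβl)/(Z_0 + jZ_L·tanβl) = 19.1 − j56.9 Ω
Γ_s = (Z_in − Z_s)/(Z_in + Z_s) = (-55.9 − j56.9)/(94.1 − j56.9), |Γ_s| = 0.725

|Γ| ≈ 0.725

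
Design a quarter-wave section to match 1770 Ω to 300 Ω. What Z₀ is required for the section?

Z_qwt = √(Z_0·R_L) = √(300 × 1770) = √531000

Z_qwt ≈ 729 Ω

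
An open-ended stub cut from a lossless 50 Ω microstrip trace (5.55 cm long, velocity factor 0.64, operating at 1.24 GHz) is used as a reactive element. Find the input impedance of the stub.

Z_in ≈ +j40.5 Ω

λ = v/f = 0.64·c / 1.24 GHz = 0.155 m
βl = 2π·l/λ = 2π × 0.358 = 129°
tan(βl) = -1.23
For an open-ended stub, Z_in = −jZ_0·cot(βl) = −jZ_0/tan(βl)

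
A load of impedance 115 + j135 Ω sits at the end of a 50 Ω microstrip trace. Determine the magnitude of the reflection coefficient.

|Γ| ≈ 0.703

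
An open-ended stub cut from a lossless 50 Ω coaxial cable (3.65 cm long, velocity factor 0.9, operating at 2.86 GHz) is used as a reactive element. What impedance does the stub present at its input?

Z_in ≈ +j57.9 Ω

λ = v/f = 0.9·c / 2.86 GHz = 0.0944 m
βl = 2π·l/λ = 2π × 0.387 = 139°
tan(βl) = -0.864
For an open-ended stub, Z_in = −jZ_0·cot(βl) = −jZ_0/tan(βl)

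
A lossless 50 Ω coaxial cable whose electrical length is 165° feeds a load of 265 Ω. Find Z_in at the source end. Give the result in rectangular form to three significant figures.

tan(βl) = tan(165°) = -0.268
Z_in = Z_0·(Z_L + jZ_0·tanβl)/(Z_0 + jZ_L·tanβl)
     = 50·(265 − j13.4)/(50 − j71)

Z_in ≈ 94.1 + j120 Ω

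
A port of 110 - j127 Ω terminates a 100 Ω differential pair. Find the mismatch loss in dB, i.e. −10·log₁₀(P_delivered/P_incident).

mismatch loss ≈ 1.36 dB

Γ = (10 − j127)/(210 − j127), |Γ| = 0.519
|Γ|² = 0.269, so P_del/P_inc = 1 − |Γ|² = 0.731
ML = −10·log₁₀(1 − |Γ|²)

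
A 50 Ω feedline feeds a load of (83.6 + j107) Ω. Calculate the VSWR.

Γ = (Z_L − Z_0)/(Z_L + Z_0) = (33.6 + j107)/(133.6 + j107)
|Γ| = 112/171 = 0.655
VSWR = (1 + |Γ|)/(1 − |Γ|) = 1.66/0.345

VSWR ≈ 4.8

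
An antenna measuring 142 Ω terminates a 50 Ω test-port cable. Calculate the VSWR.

For a purely resistive load, VSWR = R_L/Z_0 or Z_0/R_L (whichever > 1) = 142/50

VSWR ≈ 2.84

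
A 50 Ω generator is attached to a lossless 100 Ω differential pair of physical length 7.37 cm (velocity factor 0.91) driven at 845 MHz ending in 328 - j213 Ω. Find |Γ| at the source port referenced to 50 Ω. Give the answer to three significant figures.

λ = v/f = 0.91·c / 845 MHz = 0.323 m
βl = 2π·l/λ = 2π × 0.228 = 82.1°
tan(βl) = 7.23
Z_in = Z_0·(Z_L + jZ_0·tanβl)/(Z_0 + jZ_L·tanβl) = 21 + j0.7 Ω
Γ_s = (Z_in − Z_s)/(Z_in + Z_s) = (-29 + j0.7)/(71 + j0.7), |Γ_s| = 0.408

|Γ| ≈ 0.408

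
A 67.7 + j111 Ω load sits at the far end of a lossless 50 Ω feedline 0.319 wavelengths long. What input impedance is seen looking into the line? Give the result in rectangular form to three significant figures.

Z_in ≈ 9.1 + j5.11 Ω

βl = 2π × 0.319 = 115°
tan(βl) = tan(115°) = -2.16
Z_in = Z_0·(Z_L + jZ_0·tanβl)/(Z_0 + jZ_L·tanβl)
     = 50·(67.7 + j2.99)/(290 − j146)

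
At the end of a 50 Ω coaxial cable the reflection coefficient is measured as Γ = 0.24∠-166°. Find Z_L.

Z_L ≈ 30.9 − j3.81 Ω

Z_L = Z_0·(1 + Γ)/(1 − Γ) = 50·(0.767 − j0.0581)/(1.23 + j0.0581)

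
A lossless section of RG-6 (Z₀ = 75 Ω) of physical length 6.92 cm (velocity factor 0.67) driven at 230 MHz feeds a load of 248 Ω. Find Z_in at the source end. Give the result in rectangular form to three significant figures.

λ = v/f = 0.67·c / 230 MHz = 0.874 m
βl = 2π·l/λ = 2π × 0.0792 = 28.5°
tan(βl) = tan(28.5°) = 0.543
Z_in = Z_0·(Z_L + jZ_0·tanβl)/(Z_0 + jZ_L·tanβl)
     = 75·(248 + j40.7)/(75 + j135)

Z_in ≈ 76 − j95.8 Ω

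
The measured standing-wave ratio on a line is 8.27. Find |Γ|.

|Γ| ≈ 0.784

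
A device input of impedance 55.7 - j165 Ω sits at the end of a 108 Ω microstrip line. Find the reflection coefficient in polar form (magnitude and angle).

Γ = (Z_L − Z_0)/(Z_L + Z_0) = (-52.3 − j165)/(163.7 − j165)
|Γ| = 173/232 = 0.745

Γ ≈ 0.745 ∠ -62.4°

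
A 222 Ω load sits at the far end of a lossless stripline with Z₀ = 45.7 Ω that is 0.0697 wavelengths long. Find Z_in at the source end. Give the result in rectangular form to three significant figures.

Z_in ≈ 43.8 − j78.3 Ω

βl = 2π × 0.0697 = 25.1°
tan(βl) = tan(25.1°) = 0.468
Z_in = Z_0·(Z_L + jZ_0·tanβl)/(Z_0 + jZ_L·tanβl)
     = 45.7·(222 + j21.4)/(45.7 + j104)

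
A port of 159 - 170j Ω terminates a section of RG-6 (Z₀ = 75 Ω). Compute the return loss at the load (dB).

RL ≈ 3.67 dB

Γ = (84 − j170)/(234 − j170), |Γ| = 0.656
RL = −20·log₁₀|Γ| = −20·log₁₀(0.656)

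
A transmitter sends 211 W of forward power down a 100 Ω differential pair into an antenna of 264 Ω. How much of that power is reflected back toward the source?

Γ = (264 − 100)/(264 + 100) = 0.451
|Γ|² = 0.203
P_refl = |Γ|²·P_inc = 42.8 W, P_del = (1 − |Γ|²)·P_inc = 168 W

P_reflected ≈ 42.8 W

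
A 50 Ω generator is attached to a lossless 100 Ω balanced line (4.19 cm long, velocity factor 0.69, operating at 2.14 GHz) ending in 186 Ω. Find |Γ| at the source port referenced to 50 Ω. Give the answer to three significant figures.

|Γ| ≈ 0.541

λ = v/f = 0.69·c / 2.14 GHz = 0.0967 m
βl = 2π·l/λ = 2π × 0.433 = 156°
tan(βl) = -0.446
Z_in = Z_0·(Z_L + jZ_0·tanβl)/(Z_0 + jZ_L·tanβl) = 132 + j65 Ω
Γ_s = (Z_in − Z_s)/(Z_in + Z_s) = (82 + j65)/(182 + j65), |Γ_s| = 0.541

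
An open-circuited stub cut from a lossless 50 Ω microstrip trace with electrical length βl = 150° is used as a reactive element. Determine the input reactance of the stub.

tan(βl) = -0.577
For an open-circuited stub, Z_in = −jZ_0·cot(βl) = −jZ_0/tan(βl)

X_in ≈ 86.6 Ω (inductive)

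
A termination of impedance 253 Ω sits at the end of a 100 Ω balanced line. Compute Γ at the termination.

Γ = 0.433

Γ = (Z_L − Z_0)/(Z_L + Z_0) = (253 − 100)/(253 + 100) = 153/353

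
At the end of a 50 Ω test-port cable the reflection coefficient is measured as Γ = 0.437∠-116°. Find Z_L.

Z_L ≈ 25.7 − j25 Ω

Z_L = Z_0·(1 + Γ)/(1 − Γ) = 50·(0.808 − j0.393)/(1.19 + j0.393)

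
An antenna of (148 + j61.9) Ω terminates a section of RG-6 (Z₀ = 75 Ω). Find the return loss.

RL ≈ 7.67 dB

Γ = (73 + j61.9)/(223 + j61.9), |Γ| = 0.414
RL = −20·log₁₀|Γ| = −20·log₁₀(0.414)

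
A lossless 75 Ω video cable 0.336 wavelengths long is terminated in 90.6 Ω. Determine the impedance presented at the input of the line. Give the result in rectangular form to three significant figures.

βl = 2π × 0.336 = 121°
tan(βl) = tan(121°) = -1.67
Z_in = Z_0·(Z_L + jZ_0·tanβl)/(Z_0 + jZ_L·tanβl)
     = 75·(90.6 − j125)/(75 − j151)

Z_in ≈ 67.7 + j11.4 Ω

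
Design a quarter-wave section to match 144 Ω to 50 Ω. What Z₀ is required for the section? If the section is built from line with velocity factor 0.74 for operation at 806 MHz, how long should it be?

Z_qwt ≈ 84.9 Ω; length ≈ 6.89 cm

Z_qwt = √(Z_0·R_L) = √(50 × 144) = √7200
λ = 0.74·c/f = 0.275 m, so l = λ/4 = 0.0689 m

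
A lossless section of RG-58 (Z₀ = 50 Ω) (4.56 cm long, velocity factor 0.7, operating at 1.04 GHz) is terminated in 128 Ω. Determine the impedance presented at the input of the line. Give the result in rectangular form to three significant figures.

λ = v/f = 0.7·c / 1.04 GHz = 0.202 m
βl = 2π·l/λ = 2π × 0.226 = 81.3°
tan(βl) = tan(81.3°) = 6.53
Z_in = Z_0·(Z_L + jZ_0·tanβl)/(Z_0 + jZ_L·tanβl)
     = 50·(128 + j327)/(50 + j836)

Z_in ≈ 19.9 − j6.46 Ω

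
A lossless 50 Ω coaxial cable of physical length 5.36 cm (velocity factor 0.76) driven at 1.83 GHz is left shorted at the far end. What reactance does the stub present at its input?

λ = v/f = 0.76·c / 1.83 GHz = 0.125 m
βl = 2π·l/λ = 2π × 0.43 = 155°
tan(βl) = -0.469
For a shorted stub, Z_in = jZ_0·tan(βl)

X_in ≈ -23.4 Ω (capacitive)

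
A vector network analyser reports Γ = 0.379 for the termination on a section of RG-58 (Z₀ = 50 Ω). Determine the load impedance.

Z_L = Z_0·(1 + Γ)/(1 − Γ) = 50·(1.38)/(0.621)

Z_L ≈ 111 Ω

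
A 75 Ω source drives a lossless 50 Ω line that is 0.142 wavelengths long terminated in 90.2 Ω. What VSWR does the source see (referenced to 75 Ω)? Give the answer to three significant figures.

βl = 2π × 0.142 = 51.1°
tan(βl) = 1.24
Z_in = Z_0·(Z_L + jZ_0·tanβl)/(Z_0 + jZ_L·tanβl) = 38.1 − j23.3 Ω
Γ_s = (Z_in − Z_s)/(Z_in + Z_s) = (-36.9 − j23.3)/(113 − j23.3), |Γ_s| = 0.378
VSWR = (1 + |Γ_s|)/(1 − |Γ_s|)

VSWR ≈ 2.21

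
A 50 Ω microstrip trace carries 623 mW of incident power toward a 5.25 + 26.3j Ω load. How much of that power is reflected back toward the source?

|Γ| = |(-44.75 + j26.3)/(55.25 + j26.3)| = 0.848
|Γ|² = 0.72
P_refl = |Γ|²·P_inc = 448 mW, P_del = (1 − |Γ|²)·P_inc = 175 mW

P_reflected ≈ 448 mW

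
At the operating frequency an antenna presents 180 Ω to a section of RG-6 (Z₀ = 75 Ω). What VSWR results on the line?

VSWR ≈ 2.4

For a purely resistive load, VSWR = R_L/Z_0 or Z_0/R_L (whichever > 1) = 180/75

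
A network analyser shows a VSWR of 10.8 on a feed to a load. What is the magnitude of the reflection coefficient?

|Γ| ≈ 0.831

|Γ| = (S − 1)/(S + 1) = (10.8 − 1)/(10.8 + 1) = 9.8/11.8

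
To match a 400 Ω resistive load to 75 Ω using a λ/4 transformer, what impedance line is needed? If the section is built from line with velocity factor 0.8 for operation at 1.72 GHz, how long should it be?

Z_qwt = √(Z_0·R_L) = √(75 × 400) = √30000
λ = 0.8·c/f = 0.14 m, so l = λ/4 = 0.0349 m

Z_qwt ≈ 173 Ω; length ≈ 3.49 cm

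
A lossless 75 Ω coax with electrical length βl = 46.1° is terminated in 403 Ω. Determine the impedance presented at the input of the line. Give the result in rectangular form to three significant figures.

Z_in ≈ 26 − j67.5 Ω

tan(βl) = tan(46.1°) = 1.04
Z_in = Z_0·(Z_L + jZ_0·tanβl)/(Z_0 + jZ_L·tanβl)
     = 75·(403 + j77.9)/(75 + j419)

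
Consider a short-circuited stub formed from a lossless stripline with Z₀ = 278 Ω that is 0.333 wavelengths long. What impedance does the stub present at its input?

βl = 2π × 0.333 = 120°
tan(βl) = -1.74
For a short-circuited stub, Z_in = jZ_0·tan(βl)

Z_in ≈ −j484 Ω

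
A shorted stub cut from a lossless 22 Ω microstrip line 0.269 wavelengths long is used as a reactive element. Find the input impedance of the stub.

βl = 2π × 0.269 = 96.8°
tan(βl) = -8.34
For a shorted stub, Z_in = jZ_0·tan(βl)

Z_in ≈ −j183 Ω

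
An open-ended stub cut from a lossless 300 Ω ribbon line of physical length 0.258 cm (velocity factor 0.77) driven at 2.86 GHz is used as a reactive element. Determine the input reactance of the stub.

X_in ≈ -1470 Ω (capacitive)

λ = v/f = 0.77·c / 2.86 GHz = 0.0808 m
βl = 2π·l/λ = 2π × 0.0319 = 11.5°
tan(βl) = 0.203
For an open-ended stub, Z_in = −jZ_0·cot(βl) = −jZ_0/tan(βl)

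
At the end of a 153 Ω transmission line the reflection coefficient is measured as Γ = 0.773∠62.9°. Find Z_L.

Z_L = Z_0·(1 + Γ)/(1 − Γ) = 153·(1.35 + j0.688)/(0.648 − j0.688)

Z_L ≈ 68.9 + j236 Ω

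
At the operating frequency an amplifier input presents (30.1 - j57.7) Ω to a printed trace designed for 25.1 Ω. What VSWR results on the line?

Γ = (Z_L − Z_0)/(Z_L + Z_0) = (5 − j57.7)/(55.2 − j57.7)
|Γ| = 57.9/79.9 = 0.725
VSWR = (1 + |Γ|)/(1 − |Γ|) = 1.73/0.275

VSWR ≈ 6.28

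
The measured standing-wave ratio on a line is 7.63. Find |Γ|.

|Γ| = (S − 1)/(S + 1) = (7.63 − 1)/(7.63 + 1) = 6.63/8.63

|Γ| ≈ 0.768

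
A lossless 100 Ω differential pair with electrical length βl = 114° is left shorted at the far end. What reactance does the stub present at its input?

X_in ≈ -225 Ω (capacitive)

tan(βl) = -2.25
For a shorted stub, Z_in = jZ_0·tan(βl)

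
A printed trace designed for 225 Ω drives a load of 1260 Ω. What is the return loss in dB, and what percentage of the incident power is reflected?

Γ = (1260 − 225)/(1260 + 225) = 0.697
RL = −20·log₁₀(0.697) = 3.14 dB
P_refl/P_inc = |Γ|² = 0.486

RL ≈ 3.14 dB; 48.6% of incident power reflected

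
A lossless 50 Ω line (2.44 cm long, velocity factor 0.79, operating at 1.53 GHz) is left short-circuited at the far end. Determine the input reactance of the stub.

X_in ≈ 76.1 Ω (inductive)

λ = v/f = 0.79·c / 1.53 GHz = 0.155 m
βl = 2π·l/λ = 2π × 0.158 = 56.7°
tan(βl) = 1.52
For a short-circuited stub, Z_in = jZ_0·tan(βl)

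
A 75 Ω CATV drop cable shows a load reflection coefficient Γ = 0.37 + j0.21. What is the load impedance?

Z_L ≈ 139 + j71.4 Ω

Z_L = Z_0·(1 + Γ)/(1 − Γ) = 75·(1.37 + j0.21)/(0.63 − j0.21)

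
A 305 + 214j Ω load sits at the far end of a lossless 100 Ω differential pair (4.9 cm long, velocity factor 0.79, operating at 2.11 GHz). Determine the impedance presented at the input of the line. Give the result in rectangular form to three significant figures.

Z_in ≈ 67.8 + j136 Ω

λ = v/f = 0.79·c / 2.11 GHz = 0.112 m
βl = 2π·l/λ = 2π × 0.436 = 157°
tan(βl) = tan(157°) = -0.423
Z_in = Z_0·(Z_L + jZ_0·tanβl)/(Z_0 + jZ_L·tanβl)
     = 100·(305 + j172)/(191 − j129)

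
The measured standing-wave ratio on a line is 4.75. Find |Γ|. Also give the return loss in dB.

|Γ| ≈ 0.652; return loss ≈ 3.71 dB

|Γ| = (S − 1)/(S + 1) = (4.75 − 1)/(4.75 + 1) = 3.75/5.75
RL = −20·log₁₀|Γ| = −20·log₁₀(0.652)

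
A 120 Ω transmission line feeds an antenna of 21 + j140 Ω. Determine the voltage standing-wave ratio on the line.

VSWR ≈ 13.6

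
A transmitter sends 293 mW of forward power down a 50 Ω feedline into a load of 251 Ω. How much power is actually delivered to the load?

P_delivered ≈ 162 mW

Γ = (251 − 50)/(251 + 50) = 0.668
|Γ|² = 0.446
P_refl = |Γ|²·P_inc = 131 mW, P_del = (1 − |Γ|²)·P_inc = 162 mW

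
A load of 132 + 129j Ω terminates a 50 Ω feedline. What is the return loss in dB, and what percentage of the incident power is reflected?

RL ≈ 3.28 dB; 47% of incident power reflected

Γ = (82 + j129)/(182 + j129), |Γ| = 0.685
RL = −20·log₁₀(0.685) = 3.28 dB
P_refl/P_inc = |Γ|² = 0.47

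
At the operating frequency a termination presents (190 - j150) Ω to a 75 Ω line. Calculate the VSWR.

VSWR ≈ 4.27

Γ = (Z_L − Z_0)/(Z_L + Z_0) = (115 − j150)/(265 − j150)
|Γ| = 189/305 = 0.621
VSWR = (1 + |Γ|)/(1 − |Γ|) = 1.62/0.379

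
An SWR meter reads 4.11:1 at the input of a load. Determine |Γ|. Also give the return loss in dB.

|Γ| ≈ 0.609; return loss ≈ 4.31 dB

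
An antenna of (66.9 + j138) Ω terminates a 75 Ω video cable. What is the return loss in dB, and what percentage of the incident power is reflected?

Γ = (-8.1 + j138)/(141.9 + j138), |Γ| = 0.698
RL = −20·log₁₀(0.698) = 3.12 dB
P_refl/P_inc = |Γ|² = 0.488

RL ≈ 3.12 dB; 48.8% of incident power reflected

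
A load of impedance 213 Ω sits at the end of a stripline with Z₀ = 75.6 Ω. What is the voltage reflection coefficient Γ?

Γ = 0.476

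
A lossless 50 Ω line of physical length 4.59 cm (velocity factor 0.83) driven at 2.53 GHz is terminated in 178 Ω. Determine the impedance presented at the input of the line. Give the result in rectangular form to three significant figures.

λ = v/f = 0.83·c / 2.53 GHz = 0.0984 m
βl = 2π·l/λ = 2π × 0.466 = 168°
tan(βl) = tan(168°) = -0.214
Z_in = Z_0·(Z_L + jZ_0·tanβl)/(Z_0 + jZ_L·tanβl)
     = 50·(178 − j10.7)/(50 − j38.2)

Z_in ≈ 118 + j79.1 Ω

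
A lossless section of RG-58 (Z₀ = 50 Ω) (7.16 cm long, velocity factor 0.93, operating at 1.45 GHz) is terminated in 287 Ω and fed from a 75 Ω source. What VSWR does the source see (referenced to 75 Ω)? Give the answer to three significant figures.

λ = v/f = 0.93·c / 1.45 GHz = 0.192 m
βl = 2π·l/λ = 2π × 0.372 = 134°
tan(βl) = -1.04
Z_in = Z_0·(Z_L + jZ_0·tanβl)/(Z_0 + jZ_L·tanβl) = 16.4 + j45.5 Ω
Γ_s = (Z_in − Z_s)/(Z_in + Z_s) = (-58.6 + j45.5)/(91.4 + j45.5), |Γ_s| = 0.727
VSWR = (1 + |Γ_s|)/(1 − |Γ_s|)

VSWR ≈ 6.33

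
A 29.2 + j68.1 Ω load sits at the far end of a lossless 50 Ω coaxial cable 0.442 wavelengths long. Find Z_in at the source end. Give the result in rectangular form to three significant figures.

βl = 2π × 0.442 = 159°
tan(βl) = tan(159°) = -0.381
Z_in = Z_0·(Z_L + jZ_0·tanβl)/(Z_0 + jZ_L·tanβl)
     = 50·(29.2 + j49)/(76 − j11.1)

Z_in ≈ 14.2 + j34.3 Ω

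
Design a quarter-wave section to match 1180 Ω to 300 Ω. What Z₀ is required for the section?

Z_qwt = √(Z_0·R_L) = √(300 × 1180) = √354000

Z_qwt ≈ 595 Ω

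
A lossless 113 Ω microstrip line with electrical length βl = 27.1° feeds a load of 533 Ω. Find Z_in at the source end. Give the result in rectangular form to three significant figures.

Z_in ≈ 98.5 − j180 Ω

tan(βl) = tan(27.1°) = 0.512
Z_in = Z_0·(Z_L + jZ_0·tanβl)/(Z_0 + jZ_L·tanβl)
     = 113·(533 + j57.8)/(113 + j273)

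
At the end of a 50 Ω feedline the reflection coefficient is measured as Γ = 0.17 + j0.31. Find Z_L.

Z_L ≈ 55.7 + j39.5 Ω

Z_L = Z_0·(1 + Γ)/(1 − Γ) = 50·(1.17 + j0.31)/(0.83 − j0.31)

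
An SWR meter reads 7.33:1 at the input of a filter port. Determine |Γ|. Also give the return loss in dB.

|Γ| ≈ 0.76; return loss ≈ 2.38 dB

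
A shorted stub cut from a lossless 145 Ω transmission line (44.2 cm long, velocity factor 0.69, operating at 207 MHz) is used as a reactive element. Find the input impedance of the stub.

Z_in ≈ −j55.3 Ω

λ = v/f = 0.69·c / 207 MHz = 1 m
βl = 2π·l/λ = 2π × 0.442 = 159°
tan(βl) = -0.381
For a shorted stub, Z_in = jZ_0·tan(βl)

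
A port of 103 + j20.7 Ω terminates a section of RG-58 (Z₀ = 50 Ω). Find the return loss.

Γ = (53 + j20.7)/(153 + j20.7), |Γ| = 0.369
RL = −20·log₁₀|Γ| = −20·log₁₀(0.369)

RL ≈ 8.67 dB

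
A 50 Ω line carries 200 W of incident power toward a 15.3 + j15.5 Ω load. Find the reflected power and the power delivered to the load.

P_reflected ≈ 64.1 W; P_delivered ≈ 136 W

|Γ| = |(-34.7 + j15.5)/(65.3 + j15.5)| = 0.566
|Γ|² = 0.321
P_refl = |Γ|²·P_inc = 64.1 W, P_del = (1 − |Γ|²)·P_inc = 136 W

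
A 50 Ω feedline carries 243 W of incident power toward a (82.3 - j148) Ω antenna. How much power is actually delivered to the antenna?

|Γ| = |(32.3 − j148)/(132.3 − j148)| = 0.763
|Γ|² = 0.582
P_refl = |Γ|²·P_inc = 142 W, P_del = (1 − |Γ|²)·P_inc = 101 W

P_delivered ≈ 101 W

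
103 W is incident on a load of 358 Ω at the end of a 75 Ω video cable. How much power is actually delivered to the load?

P_delivered ≈ 59 W

Γ = (358 − 75)/(358 + 75) = 0.654
|Γ|² = 0.427
P_refl = |Γ|²·P_inc = 44 W, P_del = (1 − |Γ|²)·P_inc = 59 W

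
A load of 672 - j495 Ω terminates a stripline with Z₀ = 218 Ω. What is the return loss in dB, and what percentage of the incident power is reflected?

Γ = (454 − j495)/(890 − j495), |Γ| = 0.66
RL = −20·log₁₀(0.66) = 3.62 dB
P_refl/P_inc = |Γ|² = 0.435

RL ≈ 3.62 dB; 43.5% of incident power reflected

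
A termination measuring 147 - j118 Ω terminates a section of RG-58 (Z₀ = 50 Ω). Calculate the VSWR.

Γ = (Z_L − Z_0)/(Z_L + Z_0) = (97 − j118)/(197 − j118)
|Γ| = 153/230 = 0.665
VSWR = (1 + |Γ|)/(1 − |Γ|) = 1.67/0.335

VSWR ≈ 4.97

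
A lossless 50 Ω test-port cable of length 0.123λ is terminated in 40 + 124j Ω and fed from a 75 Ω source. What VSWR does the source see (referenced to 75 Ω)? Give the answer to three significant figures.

βl = 2π × 0.123 = 44.3°
tan(βl) = 0.975
Z_in = Z_0·(Z_L + jZ_0·tanβl)/(Z_0 + jZ_L·tanβl) = 29.8 − j105 Ω
Γ_s = (Z_in − Z_s)/(Z_in + Z_s) = (-45.2 − j105)/(105 − j105), |Γ_s| = 0.772
VSWR = (1 + |Γ_s|)/(1 − |Γ_s|)

VSWR ≈ 7.76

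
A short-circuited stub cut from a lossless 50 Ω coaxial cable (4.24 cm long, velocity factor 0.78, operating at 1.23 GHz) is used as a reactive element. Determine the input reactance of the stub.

X_in ≈ 290 Ω (inductive)

λ = v/f = 0.78·c / 1.23 GHz = 0.19 m
βl = 2π·l/λ = 2π × 0.223 = 80.2°
tan(βl) = 5.81
For a short-circuited stub, Z_in = jZ_0·tan(βl)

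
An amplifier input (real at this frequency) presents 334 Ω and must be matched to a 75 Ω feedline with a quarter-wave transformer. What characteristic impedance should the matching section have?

Z_qwt = √(Z_0·R_L) = √(75 × 334) = √25050

Z_qwt ≈ 158 Ω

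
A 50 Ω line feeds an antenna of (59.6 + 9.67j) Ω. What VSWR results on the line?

Γ = (Z_L − Z_0)/(Z_L + Z_0) = (9.6 + j9.67)/(109.6 + j9.67)
|Γ| = 13.6/110 = 0.124
VSWR = (1 + |Γ|)/(1 − |Γ|) = 1.12/0.876

VSWR ≈ 1.28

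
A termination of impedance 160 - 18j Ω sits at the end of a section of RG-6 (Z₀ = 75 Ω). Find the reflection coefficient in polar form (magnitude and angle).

Γ = (Z_L − Z_0)/(Z_L + Z_0) = (85 − j18)/(235 − j18)
|Γ| = 86.9/236 = 0.369

Γ ≈ 0.369 ∠ -7.58°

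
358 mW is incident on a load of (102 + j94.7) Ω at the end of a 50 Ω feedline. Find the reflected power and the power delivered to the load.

P_reflected ≈ 130 mW; P_delivered ≈ 228 mW

|Γ| = |(52 + j94.7)/(152 + j94.7)| = 0.603
|Γ|² = 0.364
P_refl = |Γ|²·P_inc = 130 mW, P_del = (1 − |Γ|²)·P_inc = 228 mW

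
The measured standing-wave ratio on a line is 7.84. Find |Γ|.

|Γ| = (S − 1)/(S + 1) = (7.84 − 1)/(7.84 + 1) = 6.84/8.84

|Γ| ≈ 0.774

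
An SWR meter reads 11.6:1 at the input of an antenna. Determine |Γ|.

|Γ| = (S − 1)/(S + 1) = (11.6 − 1)/(11.6 + 1) = 10.6/12.6

|Γ| ≈ 0.841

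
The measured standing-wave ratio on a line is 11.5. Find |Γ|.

|Γ| ≈ 0.84

|Γ| = (S − 1)/(S + 1) = (11.5 − 1)/(11.5 + 1) = 10.5/12.5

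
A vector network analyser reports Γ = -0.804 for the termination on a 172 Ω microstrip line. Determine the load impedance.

Z_L = Z_0·(1 + Γ)/(1 − Γ) = 172·(0.196)/(1.8)

Z_L ≈ 18.7 Ω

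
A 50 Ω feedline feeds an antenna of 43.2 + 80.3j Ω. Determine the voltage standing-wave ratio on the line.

Γ = (Z_L − Z_0)/(Z_L + Z_0) = (-6.8 + j80.3)/(93.2 + j80.3)
|Γ| = 80.6/123 = 0.655
VSWR = (1 + |Γ|)/(1 − |Γ|) = 1.66/0.345

VSWR ≈ 4.8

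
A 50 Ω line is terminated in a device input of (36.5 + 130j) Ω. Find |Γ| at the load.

|Γ| ≈ 0.837

Γ = (Z_L − Z_0)/(Z_L + Z_0) = (-13.5 + j130)/(86.5 + j130)
|Γ| = 131/156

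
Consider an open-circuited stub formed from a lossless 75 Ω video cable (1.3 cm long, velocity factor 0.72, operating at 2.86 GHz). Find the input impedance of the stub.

λ = v/f = 0.72·c / 2.86 GHz = 0.0755 m
βl = 2π·l/λ = 2π × 0.172 = 62°
tan(βl) = 1.88
For an open-circuited stub, Z_in = −jZ_0·cot(βl) = −jZ_0/tan(βl)

Z_in ≈ −j39.9 Ω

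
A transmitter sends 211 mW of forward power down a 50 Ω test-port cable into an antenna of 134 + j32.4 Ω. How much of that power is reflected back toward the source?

P_reflected ≈ 49 mW

|Γ| = |(84 + j32.4)/(184 + j32.4)| = 0.482
|Γ|² = 0.232
P_refl = |Γ|²·P_inc = 49 mW, P_del = (1 − |Γ|²)·P_inc = 162 mW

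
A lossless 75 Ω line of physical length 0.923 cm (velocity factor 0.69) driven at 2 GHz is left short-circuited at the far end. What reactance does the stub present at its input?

X_in ≈ 47.1 Ω (inductive)

λ = v/f = 0.69·c / 2 GHz = 0.103 m
βl = 2π·l/λ = 2π × 0.0892 = 32.1°
tan(βl) = 0.627
For a short-circuited stub, Z_in = jZ_0·tan(βl)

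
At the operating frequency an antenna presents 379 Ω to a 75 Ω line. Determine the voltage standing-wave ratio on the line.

VSWR ≈ 5.05

Γ = (379 − 75)/(379 + 75) = 0.67
VSWR = (1 + 0.67)/(1 − 0.67)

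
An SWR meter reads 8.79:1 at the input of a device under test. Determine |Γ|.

|Γ| ≈ 0.796

|Γ| = (S − 1)/(S + 1) = (8.79 − 1)/(8.79 + 1) = 7.79/9.79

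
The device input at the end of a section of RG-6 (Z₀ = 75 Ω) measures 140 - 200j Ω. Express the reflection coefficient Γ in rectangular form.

Γ = (Z_L − Z_0)/(Z_L + Z_0) = (65 − j200)/(215 − j200)

Γ ≈ 0.626 − j0.348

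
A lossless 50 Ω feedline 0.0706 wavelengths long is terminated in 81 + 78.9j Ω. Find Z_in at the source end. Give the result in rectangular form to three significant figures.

Z_in ≈ 152 − j56 Ω

βl = 2π × 0.0706 = 25.4°
tan(βl) = tan(25.4°) = 0.475
Z_in = Z_0·(Z_L + jZ_0·tanβl)/(Z_0 + jZ_L·tanβl)
     = 50·(81 + j103)/(12.5 + j38.5)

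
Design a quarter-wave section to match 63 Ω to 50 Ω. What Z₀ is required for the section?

Z_qwt ≈ 56.1 Ω

Z_qwt = √(Z_0·R_L) = √(50 × 63) = √3150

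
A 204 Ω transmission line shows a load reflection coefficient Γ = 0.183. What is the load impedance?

Z_L ≈ 295 Ω

Z_L = Z_0·(1 + Γ)/(1 − Γ) = 204·(1.18)/(0.817)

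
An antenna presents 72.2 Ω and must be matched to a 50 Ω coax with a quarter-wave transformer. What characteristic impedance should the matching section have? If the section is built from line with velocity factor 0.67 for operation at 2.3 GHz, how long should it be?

Z_qwt ≈ 60.1 Ω; length ≈ 2.18 cm

Z_qwt = √(Z_0·R_L) = √(50 × 72.2) = √3610
λ = 0.67·c/f = 0.0874 m, so l = λ/4 = 0.0218 m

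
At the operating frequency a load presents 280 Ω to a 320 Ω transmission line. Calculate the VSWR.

VSWR ≈ 1.14

For a purely resistive load, VSWR = R_L/Z_0 or Z_0/R_L (whichever > 1) = 320/280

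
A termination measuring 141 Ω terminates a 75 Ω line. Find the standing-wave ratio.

VSWR ≈ 1.88

For a purely resistive load, VSWR = R_L/Z_0 or Z_0/R_L (whichever > 1) = 141/75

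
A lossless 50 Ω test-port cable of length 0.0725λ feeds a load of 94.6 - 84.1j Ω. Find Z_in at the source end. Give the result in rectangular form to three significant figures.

βl = 2π × 0.0725 = 26.1°
tan(βl) = tan(26.1°) = 0.49
Z_in = Z_0·(Z_L + jZ_0·tanβl)/(Z_0 + jZ_L·tanβl)
     = 50·(94.6 − j59.6)/(91.2 + j46.3)

Z_in ≈ 28 − j46.9 Ω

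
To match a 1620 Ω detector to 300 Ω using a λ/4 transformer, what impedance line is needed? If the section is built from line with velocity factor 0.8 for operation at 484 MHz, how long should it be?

Z_qwt ≈ 697 Ω; length ≈ 12.4 cm

Z_qwt = √(Z_0·R_L) = √(300 × 1620) = √486000
λ = 0.8·c/f = 0.496 m, so l = λ/4 = 0.124 m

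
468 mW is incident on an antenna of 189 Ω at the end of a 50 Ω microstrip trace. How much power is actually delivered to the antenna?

P_delivered ≈ 310 mW

Γ = (189 − 50)/(189 + 50) = 0.582
|Γ|² = 0.338
P_refl = |Γ|²·P_inc = 158 mW, P_del = (1 − |Γ|²)·P_inc = 310 mW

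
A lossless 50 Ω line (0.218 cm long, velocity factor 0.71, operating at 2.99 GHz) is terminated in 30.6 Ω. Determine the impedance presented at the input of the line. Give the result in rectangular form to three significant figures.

λ = v/f = 0.71·c / 2.99 GHz = 0.0712 m
βl = 2π·l/λ = 2π × 0.0306 = 11°
tan(βl) = tan(11°) = 0.195
Z_in = Z_0·(Z_L + jZ_0·tanβl)/(Z_0 + jZ_L·tanβl)
     = 50·(30.6 + j9.73)/(50 + j5.96)

Z_in ≈ 31.3 + j6 Ω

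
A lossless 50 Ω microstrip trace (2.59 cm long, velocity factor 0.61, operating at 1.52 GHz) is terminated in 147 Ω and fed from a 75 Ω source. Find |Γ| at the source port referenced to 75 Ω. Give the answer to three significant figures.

λ = v/f = 0.61·c / 1.52 GHz = 0.12 m
βl = 2π·l/λ = 2π × 0.215 = 77.4°
tan(βl) = 4.49
Z_in = Z_0·(Z_L + jZ_0·tanβl)/(Z_0 + jZ_L·tanβl) = 17.7 − j9.79 Ω
Γ_s = (Z_in − Z_s)/(Z_in + Z_s) = (-57.3 − j9.79)/(92.7 − j9.79), |Γ_s| = 0.623

|Γ| ≈ 0.623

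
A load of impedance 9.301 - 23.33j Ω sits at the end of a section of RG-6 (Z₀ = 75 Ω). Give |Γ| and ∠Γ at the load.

Γ ≈ 0.797 ∠ -145°

Γ = (Z_L − Z_0)/(Z_L + Z_0) = (-65.7 − j23.33)/(84.3 − j23.33)
|Γ| = 69.7/87.5 = 0.797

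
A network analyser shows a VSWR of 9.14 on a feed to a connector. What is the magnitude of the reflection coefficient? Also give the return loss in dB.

|Γ| = (S − 1)/(S + 1) = (9.14 − 1)/(9.14 + 1) = 8.14/10.1
RL = −20·log₁₀|Γ| = −20·log₁₀(0.803)

|Γ| ≈ 0.803; return loss ≈ 1.91 dB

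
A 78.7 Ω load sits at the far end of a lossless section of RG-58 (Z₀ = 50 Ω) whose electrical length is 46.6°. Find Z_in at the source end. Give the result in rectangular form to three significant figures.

tan(βl) = tan(46.6°) = 1.06
Z_in = Z_0·(Z_L + jZ_0·tanβl)/(Z_0 + jZ_L·tanβl)
     = 50·(78.7 + j52.9)/(50 + j83.2)

Z_in ≈ 44.2 − j20.7 Ω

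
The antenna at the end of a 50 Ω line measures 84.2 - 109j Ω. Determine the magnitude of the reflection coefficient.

Γ = (Z_L − Z_0)/(Z_L + Z_0) = (34.2 − j109)/(134.2 − j109)
|Γ| = 114/173

|Γ| ≈ 0.661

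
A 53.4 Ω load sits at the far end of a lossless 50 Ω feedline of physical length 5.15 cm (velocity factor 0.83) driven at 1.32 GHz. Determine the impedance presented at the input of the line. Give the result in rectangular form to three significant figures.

Z_in ≈ 46.9 + j0.881 Ω

λ = v/f = 0.83·c / 1.32 GHz = 0.189 m
βl = 2π·l/λ = 2π × 0.273 = 98.3°
tan(βl) = tan(98.3°) = -6.87
Z_in = Z_0·(Z_L + jZ_0·tanβl)/(Z_0 + jZ_L·tanβl)
     = 50·(53.4 − j343)/(50 − j367)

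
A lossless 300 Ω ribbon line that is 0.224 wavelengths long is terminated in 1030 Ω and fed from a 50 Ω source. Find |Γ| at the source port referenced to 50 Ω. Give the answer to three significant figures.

βl = 2π × 0.224 = 80.6°
tan(βl) = 6.07
Z_in = Z_0·(Z_L + jZ_0·tanβl)/(Z_0 + jZ_L·tanβl) = 89.5 − j45.2 Ω
Γ_s = (Z_in − Z_s)/(Z_in + Z_s) = (39.5 − j45.2)/(140 − j45.2), |Γ_s| = 0.409

|Γ| ≈ 0.409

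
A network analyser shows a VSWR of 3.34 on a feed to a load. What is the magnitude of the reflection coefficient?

|Γ| ≈ 0.539

|Γ| = (S − 1)/(S + 1) = (3.34 − 1)/(3.34 + 1) = 2.34/4.34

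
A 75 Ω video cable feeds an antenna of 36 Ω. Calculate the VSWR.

For a purely resistive load, VSWR = R_L/Z_0 or Z_0/R_L (whichever > 1) = 75/36

VSWR ≈ 2.08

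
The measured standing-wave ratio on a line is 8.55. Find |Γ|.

|Γ| ≈ 0.791

|Γ| = (S − 1)/(S + 1) = (8.55 − 1)/(8.55 + 1) = 7.55/9.55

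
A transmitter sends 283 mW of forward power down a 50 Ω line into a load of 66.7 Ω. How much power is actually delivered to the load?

Γ = (66.7 − 50)/(66.7 + 50) = 0.143
|Γ|² = 0.0205
P_refl = |Γ|²·P_inc = 5.8 mW, P_del = (1 − |Γ|²)·P_inc = 277 mW

P_delivered ≈ 277 mW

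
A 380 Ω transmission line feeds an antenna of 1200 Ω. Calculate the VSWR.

Γ = (1200 − 380)/(1200 + 380) = 0.519
VSWR = (1 + 0.519)/(1 − 0.519)

VSWR ≈ 3.16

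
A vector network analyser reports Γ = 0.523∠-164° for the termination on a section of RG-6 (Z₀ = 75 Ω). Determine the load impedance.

Z_L = Z_0·(1 + Γ)/(1 − Γ) = 75·(0.497 − j0.144)/(1.5 + j0.144)

Z_L ≈ 23.9 − j9.49 Ω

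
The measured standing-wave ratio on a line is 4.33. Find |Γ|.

|Γ| ≈ 0.625

|Γ| = (S − 1)/(S + 1) = (4.33 − 1)/(4.33 + 1) = 3.33/5.33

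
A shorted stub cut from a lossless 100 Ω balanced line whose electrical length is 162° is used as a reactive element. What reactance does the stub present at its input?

tan(βl) = -0.325
For a shorted stub, Z_in = jZ_0·tan(βl)

X_in ≈ -32.5 Ω (capacitive)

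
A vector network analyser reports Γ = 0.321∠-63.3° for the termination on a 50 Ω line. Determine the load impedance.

Z_L ≈ 55.1 − j35.2 Ω

Z_L = Z_0·(1 + Γ)/(1 − Γ) = 50·(1.14 − j0.287)/(0.856 + j0.287)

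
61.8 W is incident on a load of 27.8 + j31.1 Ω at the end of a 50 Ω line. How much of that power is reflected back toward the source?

|Γ| = |(-22.2 + j31.1)/(77.8 + j31.1)| = 0.456
|Γ|² = 0.208
P_refl = |Γ|²·P_inc = 12.9 W, P_del = (1 − |Γ|²)·P_inc = 48.9 W

P_reflected ≈ 12.9 W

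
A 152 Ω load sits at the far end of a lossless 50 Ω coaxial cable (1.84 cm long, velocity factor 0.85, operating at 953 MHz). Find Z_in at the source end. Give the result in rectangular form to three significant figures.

λ = v/f = 0.85·c / 953 MHz = 0.268 m
βl = 2π·l/λ = 2π × 0.0688 = 24.8°
tan(βl) = tan(24.8°) = 0.461
Z_in = Z_0·(Z_L + jZ_0·tanβl)/(Z_0 + jZ_L·tanβl)
     = 50·(152 + j23.1)/(50 + j70.1)

Z_in ≈ 62.2 − j64.1 Ω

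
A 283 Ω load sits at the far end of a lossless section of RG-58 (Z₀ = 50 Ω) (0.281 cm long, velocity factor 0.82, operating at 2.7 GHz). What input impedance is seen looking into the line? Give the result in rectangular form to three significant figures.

λ = v/f = 0.82·c / 2.7 GHz = 0.0911 m
βl = 2π·l/λ = 2π × 0.0308 = 11.1°
tan(βl) = tan(11.1°) = 0.196
Z_in = Z_0·(Z_L + jZ_0·tanβl)/(Z_0 + jZ_L·tanβl)
     = 50·(283 + j9.81)/(50 + j55.5)

Z_in ≈ 132 − j136 Ω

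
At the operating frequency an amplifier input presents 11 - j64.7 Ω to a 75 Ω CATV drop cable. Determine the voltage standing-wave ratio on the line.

Γ = (Z_L − Z_0)/(Z_L + Z_0) = (-64 − j64.7)/(86 − j64.7)
|Γ| = 91/108 = 0.846
VSWR = (1 + |Γ|)/(1 − |Γ|) = 1.85/0.154

VSWR ≈ 12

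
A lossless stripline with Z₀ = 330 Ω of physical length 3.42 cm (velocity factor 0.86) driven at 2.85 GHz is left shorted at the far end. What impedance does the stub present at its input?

Z_in ≈ −j319 Ω

λ = v/f = 0.86·c / 2.85 GHz = 0.0905 m
βl = 2π·l/λ = 2π × 0.378 = 136°
tan(βl) = -0.966
For a shorted stub, Z_in = jZ_0·tan(βl)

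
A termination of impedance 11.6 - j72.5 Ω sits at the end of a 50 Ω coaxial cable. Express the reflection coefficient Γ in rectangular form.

Γ = (Z_L − Z_0)/(Z_L + Z_0) = (-38.4 − j72.5)/(61.6 − j72.5)

Γ ≈ 0.319 − j0.801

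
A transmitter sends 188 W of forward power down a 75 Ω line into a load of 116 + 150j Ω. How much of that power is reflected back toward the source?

|Γ| = |(41 + j150)/(191 + j150)| = 0.64
|Γ|² = 0.41
P_refl = |Γ|²·P_inc = 77.1 W, P_del = (1 − |Γ|²)·P_inc = 111 W

P_reflected ≈ 77.1 W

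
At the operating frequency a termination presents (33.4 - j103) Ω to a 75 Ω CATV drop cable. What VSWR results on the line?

Γ = (Z_L − Z_0)/(Z_L + Z_0) = (-41.6 − j103)/(108.4 − j103)
|Γ| = 111/150 = 0.743
VSWR = (1 + |Γ|)/(1 − |Γ|) = 1.74/0.257

VSWR ≈ 6.78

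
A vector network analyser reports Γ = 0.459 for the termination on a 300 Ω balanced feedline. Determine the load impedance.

Z_L = Z_0·(1 + Γ)/(1 − Γ) = 300·(1.46)/(0.541)

Z_L ≈ 809 Ω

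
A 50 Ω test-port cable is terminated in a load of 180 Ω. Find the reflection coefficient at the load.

Γ = 0.565

Γ = (Z_L − Z_0)/(Z_L + Z_0) = (180 − 50)/(180 + 50) = 130/230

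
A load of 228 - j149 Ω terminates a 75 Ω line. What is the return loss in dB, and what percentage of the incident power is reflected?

RL ≈ 3.98 dB; 40% of incident power reflected

Γ = (153 − j149)/(303 − j149), |Γ| = 0.632
RL = −20·log₁₀(0.632) = 3.98 dB
P_refl/P_inc = |Γ|² = 0.4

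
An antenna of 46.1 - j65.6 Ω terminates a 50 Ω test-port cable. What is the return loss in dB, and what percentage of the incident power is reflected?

Γ = (-3.9 − j65.6)/(96.1 − j65.6), |Γ| = 0.565
RL = −20·log₁₀(0.565) = 4.96 dB
P_refl/P_inc = |Γ|² = 0.319

RL ≈ 4.96 dB; 31.9% of incident power reflected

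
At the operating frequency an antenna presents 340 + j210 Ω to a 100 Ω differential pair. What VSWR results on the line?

VSWR ≈ 4.78

Γ = (Z_L − Z_0)/(Z_L + Z_0) = (240 + j210)/(440 + j210)
|Γ| = 319/488 = 0.654
VSWR = (1 + |Γ|)/(1 − |Γ|) = 1.65/0.346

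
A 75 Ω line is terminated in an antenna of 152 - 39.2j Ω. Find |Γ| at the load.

Γ = (Z_L − Z_0)/(Z_L + Z_0) = (77 − j39.2)/(227 − j39.2)
|Γ| = 86.4/230

|Γ| ≈ 0.375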